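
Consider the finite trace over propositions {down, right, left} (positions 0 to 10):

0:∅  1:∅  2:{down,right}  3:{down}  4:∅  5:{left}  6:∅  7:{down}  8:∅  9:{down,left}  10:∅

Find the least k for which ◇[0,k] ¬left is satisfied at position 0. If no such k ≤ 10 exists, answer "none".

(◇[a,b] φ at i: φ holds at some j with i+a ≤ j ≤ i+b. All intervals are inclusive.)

Scan j = 0,1,… for ¬left:
  j=0: holds
First hit at j=0, so smallest k = 0-0 = 0.

0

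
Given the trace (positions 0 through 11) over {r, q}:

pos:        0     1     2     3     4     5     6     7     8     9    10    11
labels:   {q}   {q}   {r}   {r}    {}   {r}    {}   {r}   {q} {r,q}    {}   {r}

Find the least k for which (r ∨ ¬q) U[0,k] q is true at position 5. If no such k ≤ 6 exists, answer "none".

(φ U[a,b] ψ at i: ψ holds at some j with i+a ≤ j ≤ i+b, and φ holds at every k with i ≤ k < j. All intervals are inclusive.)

Need earliest j ≥ 5 with q, and (r ∨ ¬q) at every k in [5,j-1].
  j=5: rhs fails.
  j=6: rhs fails.
  j=7: rhs fails.
  j=8: rhs holds; lhs holds on [5,7]. k = 3.

3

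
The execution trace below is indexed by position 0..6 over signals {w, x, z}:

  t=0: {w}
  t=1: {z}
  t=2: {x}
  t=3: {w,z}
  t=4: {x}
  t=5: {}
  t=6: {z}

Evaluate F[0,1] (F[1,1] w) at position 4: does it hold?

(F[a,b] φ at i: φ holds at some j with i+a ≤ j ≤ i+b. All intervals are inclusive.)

Does not hold

Check F[1,1] w at each j in [4,5]:
  j=4: fails (none in [5,5])
  j=5: fails (none in [6,6])
No position in the window satisfies it → formula fails.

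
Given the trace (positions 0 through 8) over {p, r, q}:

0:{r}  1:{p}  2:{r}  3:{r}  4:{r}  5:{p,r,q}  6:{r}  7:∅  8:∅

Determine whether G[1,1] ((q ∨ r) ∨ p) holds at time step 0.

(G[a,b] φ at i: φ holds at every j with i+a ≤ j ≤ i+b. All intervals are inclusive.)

Check ((q ∨ r) ∨ p) at every j in [1,1]:
  j=1: true
All positions satisfy it → formula holds.

Holds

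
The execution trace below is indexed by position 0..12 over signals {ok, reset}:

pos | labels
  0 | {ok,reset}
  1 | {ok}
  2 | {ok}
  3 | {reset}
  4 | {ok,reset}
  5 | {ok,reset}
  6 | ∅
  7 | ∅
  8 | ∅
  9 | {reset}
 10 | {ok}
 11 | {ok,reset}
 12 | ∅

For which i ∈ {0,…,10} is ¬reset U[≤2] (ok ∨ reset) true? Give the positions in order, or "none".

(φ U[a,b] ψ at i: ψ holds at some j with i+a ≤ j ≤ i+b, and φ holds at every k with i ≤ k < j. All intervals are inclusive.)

0, 1, 2, 3, 4, 5, 7, 8, 9, 10

Evaluate at each i in [0,10]:
  i=0: ✓ (rhs at j=0)
  i=1: ✓ (rhs at j=1)
  i=2: ✓ (rhs at j=2)
  i=3: ✓ (rhs at j=3)
  i=4: ✓ (rhs at j=4)
  i=5: ✓ (rhs at j=5)
  i=6: ✗ (no rhs in [6,8])
  i=7: ✓ (rhs at j=9; lhs holds on [7,8])
  i=8: ✓ (rhs at j=9; lhs holds on [8,8])
  i=9: ✓ (rhs at j=9)
  i=10: ✓ (rhs at j=10)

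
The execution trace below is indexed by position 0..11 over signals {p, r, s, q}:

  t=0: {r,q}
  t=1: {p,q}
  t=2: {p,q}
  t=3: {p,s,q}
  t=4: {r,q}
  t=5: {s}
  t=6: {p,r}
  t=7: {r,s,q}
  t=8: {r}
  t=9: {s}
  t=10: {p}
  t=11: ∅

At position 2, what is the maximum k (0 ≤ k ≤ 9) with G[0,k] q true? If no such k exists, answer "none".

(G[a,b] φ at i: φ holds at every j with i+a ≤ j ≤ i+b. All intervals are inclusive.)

q must hold from j=2 onward; find where it first fails.
  j=2: holds
  j=3: holds
  j=4: holds
  j=5: fails
Holds on [2,4], so largest k = 2.

2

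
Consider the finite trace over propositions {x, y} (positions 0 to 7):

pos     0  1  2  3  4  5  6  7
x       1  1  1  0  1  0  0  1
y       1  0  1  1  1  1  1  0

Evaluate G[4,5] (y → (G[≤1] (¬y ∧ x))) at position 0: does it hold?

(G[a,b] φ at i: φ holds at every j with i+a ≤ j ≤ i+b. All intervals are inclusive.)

Check (y → (G[≤1] (¬y ∧ x))) at every j in [4,5]:
  j=4: antecedent true; consequent fails at 4 → ✗
  j=5: antecedent true; consequent fails at 5 → ✗
Fails at j=4 → formula fails.

Does not hold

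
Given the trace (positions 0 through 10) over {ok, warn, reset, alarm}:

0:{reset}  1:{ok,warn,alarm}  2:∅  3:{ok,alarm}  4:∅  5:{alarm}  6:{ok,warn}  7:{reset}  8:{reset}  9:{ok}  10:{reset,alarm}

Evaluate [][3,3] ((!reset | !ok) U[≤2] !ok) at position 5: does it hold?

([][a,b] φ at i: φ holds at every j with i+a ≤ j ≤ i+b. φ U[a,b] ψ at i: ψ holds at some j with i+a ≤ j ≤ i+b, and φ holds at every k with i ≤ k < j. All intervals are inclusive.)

Yes

Check ((!reset | !ok) U[≤2] !ok) at every j in [8,8]:
  j=8: holds
All positions satisfy it → formula holds.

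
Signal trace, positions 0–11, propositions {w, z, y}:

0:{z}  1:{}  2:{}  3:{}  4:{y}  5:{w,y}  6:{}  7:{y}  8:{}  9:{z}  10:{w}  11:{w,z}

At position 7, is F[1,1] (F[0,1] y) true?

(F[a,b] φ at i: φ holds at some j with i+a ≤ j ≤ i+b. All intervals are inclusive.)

Check F[0,1] y at each j in [8,8]:
  j=8: fails (none in [8,9])
No position in the window satisfies it → formula fails.

False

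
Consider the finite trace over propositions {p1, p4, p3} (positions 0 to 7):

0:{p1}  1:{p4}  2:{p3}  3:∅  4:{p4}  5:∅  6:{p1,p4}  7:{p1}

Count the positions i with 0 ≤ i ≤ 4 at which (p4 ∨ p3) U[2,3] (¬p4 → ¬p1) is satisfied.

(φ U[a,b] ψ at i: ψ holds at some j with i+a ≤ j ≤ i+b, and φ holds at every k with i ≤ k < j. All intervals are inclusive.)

1

Evaluate at each i in [0,4]:
  i=0: ✗ (lhs fails at k=0 before rhs at j=2)
  i=1: ✓ (rhs at j=3; lhs holds on [1,2])
  i=2: ✗ (lhs fails at k=3 before rhs at j=4)
  i=3: ✗ (lhs fails at k=3 before rhs at j=5)
  i=4: ✗ (lhs fails at k=5 before rhs at j=6)
Positions where it holds: {1} → 1.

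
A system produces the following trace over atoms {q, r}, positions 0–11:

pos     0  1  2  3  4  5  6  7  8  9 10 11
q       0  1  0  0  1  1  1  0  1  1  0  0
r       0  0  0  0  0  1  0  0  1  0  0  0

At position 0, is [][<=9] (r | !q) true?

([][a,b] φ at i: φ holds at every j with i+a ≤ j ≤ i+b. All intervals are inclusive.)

False

Check (r | !q) at every j in [0,9]:
  j=0: true
  j=1: false
  j=2: true
  j=3: true
  j=4: false
  j=5: true
  j=6: false
  j=7: true
  j=8: true
  j=9: false
Fails at j=1 → formula fails.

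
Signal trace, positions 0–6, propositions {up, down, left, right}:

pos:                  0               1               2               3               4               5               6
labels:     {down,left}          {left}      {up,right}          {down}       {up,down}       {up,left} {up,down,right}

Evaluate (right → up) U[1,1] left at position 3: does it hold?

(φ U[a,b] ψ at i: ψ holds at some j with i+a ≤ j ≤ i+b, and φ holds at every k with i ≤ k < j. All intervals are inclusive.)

False

Need some j in [4,4] with left, and (right → up) at every k in [3,j-1].
  j=4: left false.
No j in the window works → until fails.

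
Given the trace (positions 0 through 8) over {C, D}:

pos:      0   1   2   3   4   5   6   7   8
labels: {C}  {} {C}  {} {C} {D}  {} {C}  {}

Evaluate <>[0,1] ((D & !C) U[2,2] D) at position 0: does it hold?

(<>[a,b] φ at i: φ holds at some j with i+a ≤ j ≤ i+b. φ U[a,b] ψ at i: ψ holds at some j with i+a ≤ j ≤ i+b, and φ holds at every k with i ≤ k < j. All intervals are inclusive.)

Check ((D & !C) U[2,2] D) at each j in [0,1]:
  j=0: fails
  j=1: fails
No position in the window satisfies it → formula fails.

Does not hold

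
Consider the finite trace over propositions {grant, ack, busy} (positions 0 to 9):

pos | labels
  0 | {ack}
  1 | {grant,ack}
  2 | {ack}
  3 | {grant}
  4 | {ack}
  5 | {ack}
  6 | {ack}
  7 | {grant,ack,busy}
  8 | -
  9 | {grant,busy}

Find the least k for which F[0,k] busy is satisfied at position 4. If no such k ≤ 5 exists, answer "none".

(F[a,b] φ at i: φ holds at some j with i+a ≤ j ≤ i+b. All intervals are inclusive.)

3

Scan j = 4,5,… for busy:
  j=4: fails
  j=5: fails
  j=6: fails
  j=7: holds
First hit at j=7, so smallest k = 7-4 = 3.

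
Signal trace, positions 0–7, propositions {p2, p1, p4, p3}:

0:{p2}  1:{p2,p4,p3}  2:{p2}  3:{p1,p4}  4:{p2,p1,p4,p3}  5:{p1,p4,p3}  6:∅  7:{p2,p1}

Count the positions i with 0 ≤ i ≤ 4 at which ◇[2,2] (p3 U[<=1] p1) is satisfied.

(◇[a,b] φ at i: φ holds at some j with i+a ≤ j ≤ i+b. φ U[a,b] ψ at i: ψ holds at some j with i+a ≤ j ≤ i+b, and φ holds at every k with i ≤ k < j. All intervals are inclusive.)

3

Evaluate at each i in [0,4]:
  i=0: ✗ (none in [2,2])
  i=1: ✓ (witness j=3)
  i=2: ✓ (witness j=4)
  i=3: ✓ (witness j=5)
  i=4: ✗ (none in [6,6])
Positions where it holds: {1, 2, 3} → 3.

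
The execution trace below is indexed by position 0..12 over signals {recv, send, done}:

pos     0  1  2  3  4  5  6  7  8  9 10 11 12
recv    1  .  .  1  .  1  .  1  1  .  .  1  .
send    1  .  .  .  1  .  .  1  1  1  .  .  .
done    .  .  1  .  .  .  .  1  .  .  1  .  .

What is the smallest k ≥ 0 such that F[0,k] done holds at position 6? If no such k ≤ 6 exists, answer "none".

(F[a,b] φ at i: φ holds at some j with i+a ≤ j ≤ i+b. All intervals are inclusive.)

1

Scan j = 6,7,… for done:
  j=6: fails
  j=7: holds
First hit at j=7, so smallest k = 7-6 = 1.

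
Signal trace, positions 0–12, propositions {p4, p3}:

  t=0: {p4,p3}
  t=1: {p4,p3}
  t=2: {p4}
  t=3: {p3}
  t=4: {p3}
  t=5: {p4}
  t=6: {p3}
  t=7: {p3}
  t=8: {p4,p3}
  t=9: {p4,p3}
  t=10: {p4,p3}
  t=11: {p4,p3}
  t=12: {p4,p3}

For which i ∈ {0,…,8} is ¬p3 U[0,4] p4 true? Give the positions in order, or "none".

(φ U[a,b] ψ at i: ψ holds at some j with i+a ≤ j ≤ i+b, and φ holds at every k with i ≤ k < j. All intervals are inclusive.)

0, 1, 2, 5, 8

Evaluate at each i in [0,8]:
  i=0: ✓ (rhs at j=0)
  i=1: ✓ (rhs at j=1)
  i=2: ✓ (rhs at j=2)
  i=3: ✗ (lhs fails at k=3 before rhs at j=5)
  i=4: ✗ (lhs fails at k=4 before rhs at j=5)
  i=5: ✓ (rhs at j=5)
  i=6: ✗ (lhs fails at k=6 before rhs at j=8)
  i=7: ✗ (lhs fails at k=7 before rhs at j=8)
  i=8: ✓ (rhs at j=8)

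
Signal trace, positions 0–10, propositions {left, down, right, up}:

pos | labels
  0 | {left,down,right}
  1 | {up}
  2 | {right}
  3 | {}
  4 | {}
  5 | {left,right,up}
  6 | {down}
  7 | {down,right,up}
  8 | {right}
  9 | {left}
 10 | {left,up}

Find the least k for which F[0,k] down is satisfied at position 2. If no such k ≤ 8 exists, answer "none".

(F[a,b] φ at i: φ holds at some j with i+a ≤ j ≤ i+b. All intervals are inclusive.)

4

Scan j = 2,3,… for down:
  j=2: fails
  j=3: fails
  j=4: fails
  j=5: fails
  j=6: holds
First hit at j=6, so smallest k = 6-2 = 4.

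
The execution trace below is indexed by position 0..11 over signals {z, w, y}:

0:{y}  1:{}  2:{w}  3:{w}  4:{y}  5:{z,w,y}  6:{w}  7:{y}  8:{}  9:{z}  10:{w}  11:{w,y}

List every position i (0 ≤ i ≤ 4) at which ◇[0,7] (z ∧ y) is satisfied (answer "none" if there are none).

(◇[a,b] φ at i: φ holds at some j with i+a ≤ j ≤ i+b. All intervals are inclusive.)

0, 1, 2, 3, 4

Evaluate at each i in [0,4]:
  i=0: ✓ (witness j=5)
  i=1: ✓ (witness j=5)
  i=2: ✓ (witness j=5)
  i=3: ✓ (witness j=5)
  i=4: ✓ (witness j=5)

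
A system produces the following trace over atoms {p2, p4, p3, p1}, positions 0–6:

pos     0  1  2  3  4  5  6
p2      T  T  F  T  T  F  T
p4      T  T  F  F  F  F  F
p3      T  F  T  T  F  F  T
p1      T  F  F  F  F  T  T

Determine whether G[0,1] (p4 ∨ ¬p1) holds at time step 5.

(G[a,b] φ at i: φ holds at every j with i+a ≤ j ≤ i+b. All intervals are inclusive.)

No

Check (p4 ∨ ¬p1) at every j in [5,6]:
  j=5: false
  j=6: false
Fails at j=5 → formula fails.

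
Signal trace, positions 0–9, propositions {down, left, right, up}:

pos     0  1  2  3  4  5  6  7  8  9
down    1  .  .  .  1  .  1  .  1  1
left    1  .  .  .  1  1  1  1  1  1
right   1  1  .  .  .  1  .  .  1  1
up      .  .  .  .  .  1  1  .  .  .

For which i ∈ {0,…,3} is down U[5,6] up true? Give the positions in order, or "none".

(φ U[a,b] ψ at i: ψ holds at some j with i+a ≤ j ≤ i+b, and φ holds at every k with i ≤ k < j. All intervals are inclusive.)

Evaluate at each i in [0,3]:
  i=0: ✗ (lhs fails at k=1 before rhs at j=5)
  i=1: ✗ (lhs fails at k=1 before rhs at j=6)
  i=2: ✗ (no rhs in [7,8])
  i=3: ✗ (no rhs in [8,9])

none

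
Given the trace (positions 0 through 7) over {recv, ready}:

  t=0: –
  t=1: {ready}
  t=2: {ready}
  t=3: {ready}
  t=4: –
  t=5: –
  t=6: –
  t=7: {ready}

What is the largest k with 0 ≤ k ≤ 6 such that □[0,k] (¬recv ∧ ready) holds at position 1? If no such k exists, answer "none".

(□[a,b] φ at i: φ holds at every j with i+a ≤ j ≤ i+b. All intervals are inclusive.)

2

(¬recv ∧ ready) must hold from j=1 onward; find where it first fails.
  j=1: holds
  j=2: holds
  j=3: holds
  j=4: fails
Holds on [1,3], so largest k = 2.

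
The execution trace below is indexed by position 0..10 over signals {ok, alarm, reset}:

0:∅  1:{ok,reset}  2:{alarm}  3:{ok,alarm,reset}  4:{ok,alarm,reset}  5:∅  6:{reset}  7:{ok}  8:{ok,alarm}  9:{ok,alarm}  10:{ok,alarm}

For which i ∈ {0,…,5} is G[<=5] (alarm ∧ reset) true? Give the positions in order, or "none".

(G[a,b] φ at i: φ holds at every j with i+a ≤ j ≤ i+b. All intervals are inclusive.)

Evaluate at each i in [0,5]:
  i=0: ✗ (fails at j=0)
  i=1: ✗ (fails at j=1)
  i=2: ✗ (fails at j=2)
  i=3: ✗ (fails at j=5)
  i=4: ✗ (fails at j=5)
  i=5: ✗ (fails at j=5)

none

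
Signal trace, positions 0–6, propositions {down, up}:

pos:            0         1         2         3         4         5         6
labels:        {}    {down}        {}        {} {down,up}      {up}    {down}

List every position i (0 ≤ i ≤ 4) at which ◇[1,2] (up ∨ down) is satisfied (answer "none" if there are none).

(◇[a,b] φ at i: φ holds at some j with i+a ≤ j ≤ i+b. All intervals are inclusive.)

Evaluate at each i in [0,4]:
  i=0: ✓ (witness j=1)
  i=1: ✗ (none in [2,3])
  i=2: ✓ (witness j=4)
  i=3: ✓ (witness j=4)
  i=4: ✓ (witness j=5)

0, 2, 3, 4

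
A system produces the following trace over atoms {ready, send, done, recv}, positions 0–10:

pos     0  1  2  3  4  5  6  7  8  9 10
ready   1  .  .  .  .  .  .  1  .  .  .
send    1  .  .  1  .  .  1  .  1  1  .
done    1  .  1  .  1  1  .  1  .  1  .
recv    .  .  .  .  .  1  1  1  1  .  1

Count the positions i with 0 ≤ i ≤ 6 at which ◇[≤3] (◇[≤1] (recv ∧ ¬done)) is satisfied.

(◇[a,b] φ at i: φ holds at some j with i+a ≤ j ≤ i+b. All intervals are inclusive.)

Evaluate at each i in [0,6]:
  i=0: ✗ (none in [0,3])
  i=1: ✗ (none in [1,4])
  i=2: ✓ (witness j=5)
  i=3: ✓ (witness j=5)
  i=4: ✓ (witness j=5)
  i=5: ✓ (witness j=5)
  i=6: ✓ (witness j=6)
Positions where it holds: {2, 3, 4, 5, 6} → 5.

5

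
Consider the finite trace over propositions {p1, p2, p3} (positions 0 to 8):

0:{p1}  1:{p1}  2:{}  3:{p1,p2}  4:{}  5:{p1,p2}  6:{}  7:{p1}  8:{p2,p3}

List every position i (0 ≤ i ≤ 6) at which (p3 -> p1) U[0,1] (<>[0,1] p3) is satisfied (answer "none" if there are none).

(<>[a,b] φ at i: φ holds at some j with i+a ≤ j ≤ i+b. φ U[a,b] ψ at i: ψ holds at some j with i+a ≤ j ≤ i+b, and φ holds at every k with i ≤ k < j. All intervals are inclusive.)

Evaluate at each i in [0,6]:
  i=0: ✗ (no rhs in [0,1])
  i=1: ✗ (no rhs in [1,2])
  i=2: ✗ (no rhs in [2,3])
  i=3: ✗ (no rhs in [3,4])
  i=4: ✗ (no rhs in [4,5])
  i=5: ✗ (no rhs in [5,6])
  i=6: ✓ (rhs at j=7; lhs holds on [6,6])

6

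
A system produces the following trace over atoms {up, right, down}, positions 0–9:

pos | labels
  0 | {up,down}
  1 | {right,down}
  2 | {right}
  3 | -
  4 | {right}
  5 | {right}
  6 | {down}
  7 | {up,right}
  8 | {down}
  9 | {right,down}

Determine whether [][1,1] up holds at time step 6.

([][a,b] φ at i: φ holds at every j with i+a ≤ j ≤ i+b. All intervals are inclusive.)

Check up at every j in [7,7]:
  j=7: true
All positions satisfy it → formula holds.

Yes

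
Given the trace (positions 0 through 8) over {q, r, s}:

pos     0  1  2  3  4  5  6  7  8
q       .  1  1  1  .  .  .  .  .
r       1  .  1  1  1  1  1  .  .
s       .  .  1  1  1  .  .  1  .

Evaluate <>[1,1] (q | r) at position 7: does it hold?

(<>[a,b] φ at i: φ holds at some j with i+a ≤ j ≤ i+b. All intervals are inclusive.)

Check (q | r) at each j in [8,8]:
  j=8: false
No position in the window satisfies it → formula fails.

False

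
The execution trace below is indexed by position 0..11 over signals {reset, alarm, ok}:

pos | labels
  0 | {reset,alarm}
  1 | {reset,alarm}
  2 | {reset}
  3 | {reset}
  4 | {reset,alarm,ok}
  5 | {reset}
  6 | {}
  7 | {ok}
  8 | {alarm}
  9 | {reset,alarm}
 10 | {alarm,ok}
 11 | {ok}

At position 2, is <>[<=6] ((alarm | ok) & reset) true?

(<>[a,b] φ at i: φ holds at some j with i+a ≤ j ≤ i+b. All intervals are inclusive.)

Check ((alarm | ok) & reset) at each j in [2,8]:
  j=2: false
  j=3: false
  j=4: true
  j=5: false
  j=6: false
  j=7: false
  j=8: false
Found at j=4 → formula holds.

Holds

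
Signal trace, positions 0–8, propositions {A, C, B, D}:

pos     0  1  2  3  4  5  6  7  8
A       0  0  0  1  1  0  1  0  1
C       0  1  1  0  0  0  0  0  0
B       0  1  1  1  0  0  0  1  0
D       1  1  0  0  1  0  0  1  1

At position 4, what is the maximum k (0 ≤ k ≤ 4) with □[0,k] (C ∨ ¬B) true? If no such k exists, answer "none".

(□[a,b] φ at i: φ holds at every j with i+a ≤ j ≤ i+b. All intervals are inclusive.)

2

(C ∨ ¬B) must hold from j=4 onward; find where it first fails.
  j=4: holds
  j=5: holds
  j=6: holds
  j=7: fails
Holds on [4,6], so largest k = 2.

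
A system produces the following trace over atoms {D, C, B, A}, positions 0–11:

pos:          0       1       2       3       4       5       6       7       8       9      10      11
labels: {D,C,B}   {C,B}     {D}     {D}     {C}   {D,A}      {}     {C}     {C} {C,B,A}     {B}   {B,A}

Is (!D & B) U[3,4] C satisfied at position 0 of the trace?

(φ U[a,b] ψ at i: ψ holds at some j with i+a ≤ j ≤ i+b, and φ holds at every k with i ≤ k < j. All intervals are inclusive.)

False

Need some j in [3,4] with C, and (!D & B) at every k in [0,j-1].
  j=3: C false.
  j=4: C holds, but (!D & B) fails at k=0 → not this j.
No j in the window works → until fails.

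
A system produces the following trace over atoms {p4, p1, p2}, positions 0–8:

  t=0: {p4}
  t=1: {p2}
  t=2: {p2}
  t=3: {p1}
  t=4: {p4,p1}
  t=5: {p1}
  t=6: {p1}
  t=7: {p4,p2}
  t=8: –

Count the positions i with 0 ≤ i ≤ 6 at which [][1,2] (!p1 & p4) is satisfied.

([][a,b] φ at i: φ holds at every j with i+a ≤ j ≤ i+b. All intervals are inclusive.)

Evaluate at each i in [0,6]:
  i=0: ✗ (fails at j=1)
  i=1: ✗ (fails at j=2)
  i=2: ✗ (fails at j=3)
  i=3: ✗ (fails at j=4)
  i=4: ✗ (fails at j=5)
  i=5: ✗ (fails at j=6)
  i=6: ✗ (fails at j=8)
Positions where it holds: {} → 0.

0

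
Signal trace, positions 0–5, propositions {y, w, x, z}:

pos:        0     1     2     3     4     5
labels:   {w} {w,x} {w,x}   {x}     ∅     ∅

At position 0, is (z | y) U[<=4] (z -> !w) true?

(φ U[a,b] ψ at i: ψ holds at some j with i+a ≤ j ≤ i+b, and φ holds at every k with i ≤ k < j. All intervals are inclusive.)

Need some j in [0,4] with (z -> !w), and (z | y) at every k in [0,j-1].
  j=0: (z -> !w) holds; no prefix to check → satisfied.

True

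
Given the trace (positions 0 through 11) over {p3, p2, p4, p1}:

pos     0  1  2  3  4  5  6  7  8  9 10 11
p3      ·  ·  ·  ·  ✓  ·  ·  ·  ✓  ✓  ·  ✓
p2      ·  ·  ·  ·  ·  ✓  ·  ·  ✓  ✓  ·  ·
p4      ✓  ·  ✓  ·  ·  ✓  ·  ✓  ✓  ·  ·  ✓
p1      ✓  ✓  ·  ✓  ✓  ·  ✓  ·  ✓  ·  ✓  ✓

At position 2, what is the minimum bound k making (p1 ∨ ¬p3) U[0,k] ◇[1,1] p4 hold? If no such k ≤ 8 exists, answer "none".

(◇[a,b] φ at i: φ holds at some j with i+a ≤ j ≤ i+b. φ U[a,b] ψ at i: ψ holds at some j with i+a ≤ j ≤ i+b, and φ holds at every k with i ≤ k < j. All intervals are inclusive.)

Need earliest j ≥ 2 with ◇[1,1] p4, and (p1 ∨ ¬p3) at every k in [2,j-1].
  j=2: rhs fails.
  j=3: rhs fails.
  j=4: rhs holds; lhs holds on [2,3]. k = 2.

2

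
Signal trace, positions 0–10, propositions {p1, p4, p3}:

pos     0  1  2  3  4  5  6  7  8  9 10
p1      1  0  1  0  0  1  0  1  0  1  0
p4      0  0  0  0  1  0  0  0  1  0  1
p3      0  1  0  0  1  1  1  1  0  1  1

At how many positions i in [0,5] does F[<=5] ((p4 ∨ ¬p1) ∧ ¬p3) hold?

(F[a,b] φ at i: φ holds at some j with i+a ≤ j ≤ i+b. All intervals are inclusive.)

Evaluate at each i in [0,5]:
  i=0: ✓ (witness j=3)
  i=1: ✓ (witness j=3)
  i=2: ✓ (witness j=3)
  i=3: ✓ (witness j=3)
  i=4: ✓ (witness j=8)
  i=5: ✓ (witness j=8)
Positions where it holds: {0, 1, 2, 3, 4, 5} → 6.

6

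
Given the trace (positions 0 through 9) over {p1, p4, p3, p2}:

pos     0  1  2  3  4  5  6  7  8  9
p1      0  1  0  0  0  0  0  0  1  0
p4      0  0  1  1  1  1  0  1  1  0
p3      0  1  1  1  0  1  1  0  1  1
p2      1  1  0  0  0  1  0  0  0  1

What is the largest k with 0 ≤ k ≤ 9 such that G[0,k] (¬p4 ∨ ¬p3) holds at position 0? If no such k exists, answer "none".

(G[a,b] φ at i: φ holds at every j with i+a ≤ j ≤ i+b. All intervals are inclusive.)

1

(¬p4 ∨ ¬p3) must hold from j=0 onward; find where it first fails.
  j=0: holds
  j=1: holds
  j=2: fails
Holds on [0,1], so largest k = 1.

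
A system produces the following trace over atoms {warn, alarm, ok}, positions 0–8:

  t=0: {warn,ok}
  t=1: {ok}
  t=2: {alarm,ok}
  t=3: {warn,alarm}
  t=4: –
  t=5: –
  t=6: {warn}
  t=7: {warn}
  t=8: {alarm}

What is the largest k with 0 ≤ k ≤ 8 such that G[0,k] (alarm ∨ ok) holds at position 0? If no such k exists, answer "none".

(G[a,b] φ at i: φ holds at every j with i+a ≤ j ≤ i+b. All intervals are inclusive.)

3

(alarm ∨ ok) must hold from j=0 onward; find where it first fails.
  j=0: holds
  j=1: holds
  j=2: holds
  j=3: holds
  j=4: fails
Holds on [0,3], so largest k = 3.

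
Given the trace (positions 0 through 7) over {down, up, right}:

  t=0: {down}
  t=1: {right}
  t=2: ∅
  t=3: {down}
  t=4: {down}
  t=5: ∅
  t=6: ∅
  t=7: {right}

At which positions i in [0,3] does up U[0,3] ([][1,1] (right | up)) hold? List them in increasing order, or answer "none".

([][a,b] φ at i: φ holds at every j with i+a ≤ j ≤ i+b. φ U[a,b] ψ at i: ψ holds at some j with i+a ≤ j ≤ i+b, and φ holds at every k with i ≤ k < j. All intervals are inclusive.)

Evaluate at each i in [0,3]:
  i=0: ✓ (rhs at j=0)
  i=1: ✗ (no rhs in [1,4])
  i=2: ✗ (no rhs in [2,5])
  i=3: ✗ (lhs fails at k=3 before rhs at j=6)

0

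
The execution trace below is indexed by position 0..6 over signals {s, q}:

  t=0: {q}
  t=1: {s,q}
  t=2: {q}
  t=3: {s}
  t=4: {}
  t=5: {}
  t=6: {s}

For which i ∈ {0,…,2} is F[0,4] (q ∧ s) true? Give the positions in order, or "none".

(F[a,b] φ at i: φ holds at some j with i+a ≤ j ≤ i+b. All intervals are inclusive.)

0, 1

Evaluate at each i in [0,2]:
  i=0: ✓ (witness j=1)
  i=1: ✓ (witness j=1)
  i=2: ✗ (none in [2,6])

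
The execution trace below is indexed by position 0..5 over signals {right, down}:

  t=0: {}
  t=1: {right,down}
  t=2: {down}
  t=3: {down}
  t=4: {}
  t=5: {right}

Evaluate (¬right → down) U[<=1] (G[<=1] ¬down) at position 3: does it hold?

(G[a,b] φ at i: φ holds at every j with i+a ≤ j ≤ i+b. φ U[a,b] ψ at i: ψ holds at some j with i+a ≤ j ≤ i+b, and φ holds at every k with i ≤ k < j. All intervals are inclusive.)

Yes

Need some j in [3,4] with G[<=1] ¬down, and (¬right → down) at every k in [3,j-1].
  j=3: G[<=1] ¬down — fails at 3.
  j=4: G[<=1] ¬down holds; (¬right → down) holds at every k in [3,3] → satisfied.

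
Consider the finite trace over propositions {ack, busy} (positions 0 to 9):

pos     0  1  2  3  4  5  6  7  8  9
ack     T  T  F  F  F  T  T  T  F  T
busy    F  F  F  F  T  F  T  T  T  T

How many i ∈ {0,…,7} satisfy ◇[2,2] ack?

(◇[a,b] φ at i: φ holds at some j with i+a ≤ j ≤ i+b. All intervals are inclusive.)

Evaluate at each i in [0,7]:
  i=0: ✗ (none in [2,2])
  i=1: ✗ (none in [3,3])
  i=2: ✗ (none in [4,4])
  i=3: ✓ (witness j=5)
  i=4: ✓ (witness j=6)
  i=5: ✓ (witness j=7)
  i=6: ✗ (none in [8,8])
  i=7: ✓ (witness j=9)
Positions where it holds: {3, 4, 5, 7} → 4.

4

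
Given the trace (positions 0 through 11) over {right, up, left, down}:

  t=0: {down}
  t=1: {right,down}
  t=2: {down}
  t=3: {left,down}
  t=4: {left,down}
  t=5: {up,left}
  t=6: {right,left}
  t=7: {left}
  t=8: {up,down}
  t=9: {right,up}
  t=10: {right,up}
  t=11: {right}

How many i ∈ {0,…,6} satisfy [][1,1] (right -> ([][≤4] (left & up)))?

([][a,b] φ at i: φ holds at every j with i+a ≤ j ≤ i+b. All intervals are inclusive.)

5

Evaluate at each i in [0,6]:
  i=0: ✗ (fails at j=1)
  i=1: ✓ (all of [2,2])
  i=2: ✓ (all of [3,3])
  i=3: ✓ (all of [4,4])
  i=4: ✓ (all of [5,5])
  i=5: ✗ (fails at j=6)
  i=6: ✓ (all of [7,7])
Positions where it holds: {1, 2, 3, 4, 6} → 5.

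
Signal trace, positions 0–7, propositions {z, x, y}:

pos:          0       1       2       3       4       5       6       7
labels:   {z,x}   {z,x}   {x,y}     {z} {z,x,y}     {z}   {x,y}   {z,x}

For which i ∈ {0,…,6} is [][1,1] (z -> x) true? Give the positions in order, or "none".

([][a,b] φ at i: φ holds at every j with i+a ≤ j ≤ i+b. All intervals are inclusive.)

0, 1, 3, 5, 6

Evaluate at each i in [0,6]:
  i=0: ✓ (all of [1,1])
  i=1: ✓ (all of [2,2])
  i=2: ✗ (fails at j=3)
  i=3: ✓ (all of [4,4])
  i=4: ✗ (fails at j=5)
  i=5: ✓ (all of [6,6])
  i=6: ✓ (all of [7,7])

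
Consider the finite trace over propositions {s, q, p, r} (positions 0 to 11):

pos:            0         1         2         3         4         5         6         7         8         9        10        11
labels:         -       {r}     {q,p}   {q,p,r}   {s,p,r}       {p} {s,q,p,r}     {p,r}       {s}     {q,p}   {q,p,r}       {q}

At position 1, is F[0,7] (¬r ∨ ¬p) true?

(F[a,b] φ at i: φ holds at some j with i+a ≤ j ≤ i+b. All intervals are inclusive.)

True

Check (¬r ∨ ¬p) at each j in [1,8]:
  j=1: true
  j=2: true
  j=3: false
  j=4: false
  j=5: true
  j=6: false
  j=7: false
  j=8: true
Found at j=1 → formula holds.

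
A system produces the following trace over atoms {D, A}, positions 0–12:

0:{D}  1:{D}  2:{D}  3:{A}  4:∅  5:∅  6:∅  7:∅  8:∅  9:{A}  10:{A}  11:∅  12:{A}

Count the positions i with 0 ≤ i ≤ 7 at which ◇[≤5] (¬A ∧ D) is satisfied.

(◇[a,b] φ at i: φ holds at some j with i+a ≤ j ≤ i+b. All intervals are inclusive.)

3

Evaluate at each i in [0,7]:
  i=0: ✓ (witness j=0)
  i=1: ✓ (witness j=1)
  i=2: ✓ (witness j=2)
  i=3: ✗ (none in [3,8])
  i=4: ✗ (none in [4,9])
  i=5: ✗ (none in [5,10])
  i=6: ✗ (none in [6,11])
  i=7: ✗ (none in [7,12])
Positions where it holds: {0, 1, 2} → 3.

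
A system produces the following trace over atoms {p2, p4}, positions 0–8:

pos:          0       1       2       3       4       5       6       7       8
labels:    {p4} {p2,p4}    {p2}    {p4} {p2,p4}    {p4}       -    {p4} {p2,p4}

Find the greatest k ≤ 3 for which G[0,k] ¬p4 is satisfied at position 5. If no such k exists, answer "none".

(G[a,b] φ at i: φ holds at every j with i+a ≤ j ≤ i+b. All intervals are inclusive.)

none

¬p4 must hold from j=5 onward; find where it first fails.
  j=5: fails → no k works.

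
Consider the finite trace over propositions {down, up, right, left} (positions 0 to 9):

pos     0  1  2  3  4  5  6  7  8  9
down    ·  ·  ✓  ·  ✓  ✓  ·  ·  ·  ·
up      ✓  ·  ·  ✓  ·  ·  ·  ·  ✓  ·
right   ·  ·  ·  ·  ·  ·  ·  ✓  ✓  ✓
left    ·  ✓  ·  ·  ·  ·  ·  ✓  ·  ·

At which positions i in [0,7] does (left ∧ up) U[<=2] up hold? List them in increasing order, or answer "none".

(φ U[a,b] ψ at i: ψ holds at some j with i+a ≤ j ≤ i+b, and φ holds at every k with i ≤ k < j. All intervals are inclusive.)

0, 3

Evaluate at each i in [0,7]:
  i=0: ✓ (rhs at j=0)
  i=1: ✗ (lhs fails at k=1 before rhs at j=3)
  i=2: ✗ (lhs fails at k=2 before rhs at j=3)
  i=3: ✓ (rhs at j=3)
  i=4: ✗ (no rhs in [4,6])
  i=5: ✗ (no rhs in [5,7])
  i=6: ✗ (lhs fails at k=6 before rhs at j=8)
  i=7: ✗ (lhs fails at k=7 before rhs at j=8)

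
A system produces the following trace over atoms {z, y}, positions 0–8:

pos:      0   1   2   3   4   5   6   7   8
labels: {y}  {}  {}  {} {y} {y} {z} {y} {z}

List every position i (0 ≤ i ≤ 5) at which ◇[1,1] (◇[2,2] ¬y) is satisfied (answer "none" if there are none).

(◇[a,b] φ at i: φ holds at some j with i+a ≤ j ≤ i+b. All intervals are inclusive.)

0, 3, 5

Evaluate at each i in [0,5]:
  i=0: ✓ (witness j=1)
  i=1: ✗ (none in [2,2])
  i=2: ✗ (none in [3,3])
  i=3: ✓ (witness j=4)
  i=4: ✗ (none in [5,5])
  i=5: ✓ (witness j=6)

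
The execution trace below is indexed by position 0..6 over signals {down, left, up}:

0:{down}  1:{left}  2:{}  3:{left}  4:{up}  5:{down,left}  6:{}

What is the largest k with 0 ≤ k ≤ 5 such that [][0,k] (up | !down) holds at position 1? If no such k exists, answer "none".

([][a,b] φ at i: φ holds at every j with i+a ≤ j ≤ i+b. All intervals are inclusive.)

3

(up | !down) must hold from j=1 onward; find where it first fails.
  j=1: holds
  j=2: holds
  j=3: holds
  j=4: holds
  j=5: fails
Holds on [1,4], so largest k = 3.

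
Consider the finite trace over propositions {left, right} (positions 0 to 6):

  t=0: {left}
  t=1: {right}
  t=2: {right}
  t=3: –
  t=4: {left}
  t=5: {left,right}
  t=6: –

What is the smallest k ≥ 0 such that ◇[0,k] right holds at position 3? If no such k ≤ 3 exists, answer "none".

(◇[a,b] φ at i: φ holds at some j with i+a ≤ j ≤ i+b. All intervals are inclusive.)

2

Scan j = 3,4,… for right:
  j=3: fails
  j=4: fails
  j=5: holds
First hit at j=5, so smallest k = 5-3 = 2.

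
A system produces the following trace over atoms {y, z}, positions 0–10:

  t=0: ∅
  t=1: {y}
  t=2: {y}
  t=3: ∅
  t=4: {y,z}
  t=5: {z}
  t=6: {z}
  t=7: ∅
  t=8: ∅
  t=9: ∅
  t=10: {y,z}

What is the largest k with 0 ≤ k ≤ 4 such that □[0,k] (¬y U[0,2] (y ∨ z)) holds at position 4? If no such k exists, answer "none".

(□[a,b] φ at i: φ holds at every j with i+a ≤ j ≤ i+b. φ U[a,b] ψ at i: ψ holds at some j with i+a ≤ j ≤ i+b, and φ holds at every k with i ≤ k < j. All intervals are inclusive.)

(¬y U[0,2] (y ∨ z)) must hold from j=4 onward; find where it first fails.
  j=4: holds
  j=5: holds
  j=6: holds
  j=7: fails
Holds on [4,6], so largest k = 2.

2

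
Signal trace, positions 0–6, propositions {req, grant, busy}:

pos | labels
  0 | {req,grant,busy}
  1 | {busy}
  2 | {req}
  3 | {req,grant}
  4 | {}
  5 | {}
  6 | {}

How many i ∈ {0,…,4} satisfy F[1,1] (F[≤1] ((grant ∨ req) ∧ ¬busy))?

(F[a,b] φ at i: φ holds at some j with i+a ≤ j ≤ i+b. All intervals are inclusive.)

Evaluate at each i in [0,4]:
  i=0: ✓ (witness j=1)
  i=1: ✓ (witness j=2)
  i=2: ✓ (witness j=3)
  i=3: ✗ (none in [4,4])
  i=4: ✗ (none in [5,5])
Positions where it holds: {0, 1, 2} → 3.

3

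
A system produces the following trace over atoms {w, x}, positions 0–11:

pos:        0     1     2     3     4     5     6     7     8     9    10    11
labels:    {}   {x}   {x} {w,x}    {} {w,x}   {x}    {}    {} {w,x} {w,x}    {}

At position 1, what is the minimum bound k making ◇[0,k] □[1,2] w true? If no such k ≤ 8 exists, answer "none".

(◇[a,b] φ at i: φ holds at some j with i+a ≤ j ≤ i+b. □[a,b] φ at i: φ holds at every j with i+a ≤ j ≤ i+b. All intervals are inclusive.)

Scan j = 1,2,… for □[1,2] w:
  j=1: fails
  j=2: fails
  j=3: fails
  j=4: fails
  j=5: fails
  j=6: fails
  j=7: fails
  j=8: holds
First hit at j=8, so smallest k = 8-1 = 7.

7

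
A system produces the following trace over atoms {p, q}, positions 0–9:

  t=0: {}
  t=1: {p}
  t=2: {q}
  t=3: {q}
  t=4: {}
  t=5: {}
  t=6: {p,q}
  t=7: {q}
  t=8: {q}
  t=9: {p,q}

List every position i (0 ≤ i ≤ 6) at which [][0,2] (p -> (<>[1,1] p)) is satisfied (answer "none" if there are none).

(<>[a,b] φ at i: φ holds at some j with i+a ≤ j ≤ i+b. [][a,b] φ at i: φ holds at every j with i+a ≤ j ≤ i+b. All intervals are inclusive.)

2, 3

Evaluate at each i in [0,6]:
  i=0: ✗ (fails at j=1)
  i=1: ✗ (fails at j=1)
  i=2: ✓ (all of [2,4])
  i=3: ✓ (all of [3,5])
  i=4: ✗ (fails at j=6)
  i=5: ✗ (fails at j=6)
  i=6: ✗ (fails at j=6)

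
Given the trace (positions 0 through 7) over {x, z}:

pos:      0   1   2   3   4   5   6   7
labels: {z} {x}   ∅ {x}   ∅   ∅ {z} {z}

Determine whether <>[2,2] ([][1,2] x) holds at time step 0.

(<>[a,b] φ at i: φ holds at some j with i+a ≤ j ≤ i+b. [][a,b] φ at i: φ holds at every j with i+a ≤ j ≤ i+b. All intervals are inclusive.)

False

Check [][1,2] x at each j in [2,2]:
  j=2: fails at 4
No position in the window satisfies it → formula fails.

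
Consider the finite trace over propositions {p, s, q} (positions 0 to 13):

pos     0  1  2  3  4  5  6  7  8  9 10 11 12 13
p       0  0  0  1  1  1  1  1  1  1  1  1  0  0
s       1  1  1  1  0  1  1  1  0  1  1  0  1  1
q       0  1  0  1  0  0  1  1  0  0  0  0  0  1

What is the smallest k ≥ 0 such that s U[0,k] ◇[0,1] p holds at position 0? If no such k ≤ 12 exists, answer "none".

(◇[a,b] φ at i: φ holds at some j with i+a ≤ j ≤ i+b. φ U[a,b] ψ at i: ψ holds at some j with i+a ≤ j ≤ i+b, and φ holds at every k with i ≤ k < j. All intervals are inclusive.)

Need earliest j ≥ 0 with ◇[0,1] p, and s at every k in [0,j-1].
  j=0: rhs fails.
  j=1: rhs fails.
  j=2: rhs holds; lhs holds on [0,1]. k = 2.

2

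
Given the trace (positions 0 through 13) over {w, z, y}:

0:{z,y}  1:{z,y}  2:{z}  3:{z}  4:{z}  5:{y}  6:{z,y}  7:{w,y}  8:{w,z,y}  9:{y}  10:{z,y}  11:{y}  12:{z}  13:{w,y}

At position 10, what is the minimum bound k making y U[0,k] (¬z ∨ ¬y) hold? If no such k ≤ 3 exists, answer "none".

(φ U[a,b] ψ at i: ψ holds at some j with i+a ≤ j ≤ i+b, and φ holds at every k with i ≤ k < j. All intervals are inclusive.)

Need earliest j ≥ 10 with (¬z ∨ ¬y), and y at every k in [10,j-1].
  j=10: rhs fails.
  j=11: rhs holds; lhs holds on [10,10]. k = 1.

1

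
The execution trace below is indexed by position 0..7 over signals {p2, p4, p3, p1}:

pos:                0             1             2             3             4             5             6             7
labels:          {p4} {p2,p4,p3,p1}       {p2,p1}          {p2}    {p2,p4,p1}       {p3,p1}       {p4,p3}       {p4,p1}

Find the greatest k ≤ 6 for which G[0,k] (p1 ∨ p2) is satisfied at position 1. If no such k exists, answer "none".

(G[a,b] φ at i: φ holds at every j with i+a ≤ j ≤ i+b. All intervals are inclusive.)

(p1 ∨ p2) must hold from j=1 onward; find where it first fails.
  j=1: holds
  j=2: holds
  j=3: holds
  j=4: holds
  j=5: holds
  j=6: fails
Holds on [1,5], so largest k = 4.

4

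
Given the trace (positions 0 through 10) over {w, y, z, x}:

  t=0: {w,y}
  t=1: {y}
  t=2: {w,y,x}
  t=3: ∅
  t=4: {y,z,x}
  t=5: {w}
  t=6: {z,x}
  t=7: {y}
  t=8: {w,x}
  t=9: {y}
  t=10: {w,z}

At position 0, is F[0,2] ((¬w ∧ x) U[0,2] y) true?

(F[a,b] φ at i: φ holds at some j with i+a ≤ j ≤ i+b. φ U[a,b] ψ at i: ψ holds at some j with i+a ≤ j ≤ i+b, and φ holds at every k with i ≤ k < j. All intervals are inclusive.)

Yes

Check ((¬w ∧ x) U[0,2] y) at each j in [0,2]:
  j=0: holds
  j=1: holds
  j=2: holds
Found at j=0 → formula holds.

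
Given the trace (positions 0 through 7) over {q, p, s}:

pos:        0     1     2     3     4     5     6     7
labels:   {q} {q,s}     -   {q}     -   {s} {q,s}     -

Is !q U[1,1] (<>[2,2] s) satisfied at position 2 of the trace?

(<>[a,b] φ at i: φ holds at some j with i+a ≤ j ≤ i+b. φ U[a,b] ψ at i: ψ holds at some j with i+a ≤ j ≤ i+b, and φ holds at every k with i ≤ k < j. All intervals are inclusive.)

True

Need some j in [3,3] with <>[2,2] s, and !q at every k in [2,j-1].
  j=3: <>[2,2] s holds; !q holds at every k in [2,2] → satisfied.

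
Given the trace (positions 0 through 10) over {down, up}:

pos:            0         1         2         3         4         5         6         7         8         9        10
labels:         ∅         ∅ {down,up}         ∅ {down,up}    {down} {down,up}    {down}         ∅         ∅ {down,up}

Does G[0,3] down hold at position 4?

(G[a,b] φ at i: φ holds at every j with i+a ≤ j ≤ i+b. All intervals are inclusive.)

True

Check down at every j in [4,7]:
  j=4: true
  j=5: true
  j=6: true
  j=7: true
All positions satisfy it → formula holds.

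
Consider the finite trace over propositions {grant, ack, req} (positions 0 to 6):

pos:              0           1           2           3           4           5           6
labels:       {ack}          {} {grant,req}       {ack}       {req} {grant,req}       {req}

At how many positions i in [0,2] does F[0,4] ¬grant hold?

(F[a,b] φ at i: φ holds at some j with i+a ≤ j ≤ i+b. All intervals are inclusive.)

3

Evaluate at each i in [0,2]:
  i=0: ✓ (witness j=0)
  i=1: ✓ (witness j=1)
  i=2: ✓ (witness j=3)
Positions where it holds: {0, 1, 2} → 3.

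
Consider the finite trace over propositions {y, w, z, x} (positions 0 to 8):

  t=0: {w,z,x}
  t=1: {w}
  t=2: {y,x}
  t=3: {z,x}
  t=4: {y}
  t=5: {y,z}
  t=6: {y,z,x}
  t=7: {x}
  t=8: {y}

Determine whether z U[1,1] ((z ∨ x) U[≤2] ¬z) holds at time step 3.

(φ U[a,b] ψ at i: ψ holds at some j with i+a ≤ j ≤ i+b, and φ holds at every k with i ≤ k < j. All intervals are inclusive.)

Need some j in [4,4] with ((z ∨ x) U[≤2] ¬z), and z at every k in [3,j-1].
  j=4: ((z ∨ x) U[≤2] ¬z) holds; z holds at every k in [3,3] → satisfied.

Yes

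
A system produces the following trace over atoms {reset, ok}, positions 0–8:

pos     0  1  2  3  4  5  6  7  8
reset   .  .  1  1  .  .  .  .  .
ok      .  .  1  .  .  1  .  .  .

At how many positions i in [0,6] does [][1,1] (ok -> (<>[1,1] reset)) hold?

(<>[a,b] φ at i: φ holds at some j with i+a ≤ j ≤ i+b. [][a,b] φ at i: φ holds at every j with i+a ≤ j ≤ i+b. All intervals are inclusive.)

6

Evaluate at each i in [0,6]:
  i=0: ✓ (all of [1,1])
  i=1: ✓ (all of [2,2])
  i=2: ✓ (all of [3,3])
  i=3: ✓ (all of [4,4])
  i=4: ✗ (fails at j=5)
  i=5: ✓ (all of [6,6])
  i=6: ✓ (all of [7,7])
Positions where it holds: {0, 1, 2, 3, 5, 6} → 6.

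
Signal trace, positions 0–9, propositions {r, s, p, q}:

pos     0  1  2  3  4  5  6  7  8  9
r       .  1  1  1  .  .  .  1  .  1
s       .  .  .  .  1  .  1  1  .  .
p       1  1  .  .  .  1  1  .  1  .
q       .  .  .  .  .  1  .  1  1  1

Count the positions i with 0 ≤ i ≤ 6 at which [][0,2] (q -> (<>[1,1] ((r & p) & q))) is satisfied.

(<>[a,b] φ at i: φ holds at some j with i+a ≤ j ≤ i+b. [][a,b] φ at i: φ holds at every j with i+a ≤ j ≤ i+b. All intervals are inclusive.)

Evaluate at each i in [0,6]:
  i=0: ✓ (all of [0,2])
  i=1: ✓ (all of [1,3])
  i=2: ✓ (all of [2,4])
  i=3: ✗ (fails at j=5)
  i=4: ✗ (fails at j=5)
  i=5: ✗ (fails at j=5)
  i=6: ✗ (fails at j=7)
Positions where it holds: {0, 1, 2} → 3.

3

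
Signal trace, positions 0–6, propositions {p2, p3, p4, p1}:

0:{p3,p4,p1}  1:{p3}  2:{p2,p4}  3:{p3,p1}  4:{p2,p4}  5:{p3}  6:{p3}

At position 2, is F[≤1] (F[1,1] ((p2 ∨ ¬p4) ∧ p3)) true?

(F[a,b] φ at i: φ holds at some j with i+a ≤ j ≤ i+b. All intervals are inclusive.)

True

Check F[1,1] ((p2 ∨ ¬p4) ∧ p3) at each j in [2,3]:
  j=2: holds (witness at 3)
  j=3: fails (none in [4,4])
Found at j=2 → formula holds.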